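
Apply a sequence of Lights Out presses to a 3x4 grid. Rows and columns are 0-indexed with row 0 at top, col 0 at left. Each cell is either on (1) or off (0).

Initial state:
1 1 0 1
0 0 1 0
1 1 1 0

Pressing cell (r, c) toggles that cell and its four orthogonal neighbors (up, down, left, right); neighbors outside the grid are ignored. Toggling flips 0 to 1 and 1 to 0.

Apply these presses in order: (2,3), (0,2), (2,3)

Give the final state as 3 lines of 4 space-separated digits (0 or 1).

Answer: 1 0 1 0
0 0 0 0
1 1 1 0

Derivation:
After press 1 at (2,3):
1 1 0 1
0 0 1 1
1 1 0 1

After press 2 at (0,2):
1 0 1 0
0 0 0 1
1 1 0 1

After press 3 at (2,3):
1 0 1 0
0 0 0 0
1 1 1 0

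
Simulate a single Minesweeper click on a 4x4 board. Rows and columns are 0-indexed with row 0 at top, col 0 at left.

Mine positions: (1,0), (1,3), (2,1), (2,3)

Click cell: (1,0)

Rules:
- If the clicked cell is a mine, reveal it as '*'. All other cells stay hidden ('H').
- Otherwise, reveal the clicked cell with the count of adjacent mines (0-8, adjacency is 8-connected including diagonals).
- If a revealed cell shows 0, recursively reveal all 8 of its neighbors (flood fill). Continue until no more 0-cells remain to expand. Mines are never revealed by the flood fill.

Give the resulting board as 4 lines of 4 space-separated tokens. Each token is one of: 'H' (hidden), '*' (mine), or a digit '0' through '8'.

H H H H
* H H H
H H H H
H H H H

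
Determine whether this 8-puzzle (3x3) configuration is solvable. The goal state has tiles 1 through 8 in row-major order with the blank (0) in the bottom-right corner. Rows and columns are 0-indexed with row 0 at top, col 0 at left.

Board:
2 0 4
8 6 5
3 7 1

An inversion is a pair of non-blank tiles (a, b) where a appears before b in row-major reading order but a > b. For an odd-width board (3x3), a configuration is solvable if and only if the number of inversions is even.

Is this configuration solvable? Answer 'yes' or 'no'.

Inversions (pairs i<j in row-major order where tile[i] > tile[j] > 0): 15
15 is odd, so the puzzle is not solvable.

Answer: no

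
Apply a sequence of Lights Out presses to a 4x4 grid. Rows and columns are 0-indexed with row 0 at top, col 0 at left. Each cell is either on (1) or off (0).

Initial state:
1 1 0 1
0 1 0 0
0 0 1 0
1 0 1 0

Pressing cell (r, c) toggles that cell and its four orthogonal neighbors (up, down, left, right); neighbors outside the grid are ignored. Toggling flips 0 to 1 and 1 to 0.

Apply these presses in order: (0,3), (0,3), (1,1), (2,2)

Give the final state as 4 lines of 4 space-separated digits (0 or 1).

Answer: 1 0 0 1
1 0 0 0
0 0 0 1
1 0 0 0

Derivation:
After press 1 at (0,3):
1 1 1 0
0 1 0 1
0 0 1 0
1 0 1 0

After press 2 at (0,3):
1 1 0 1
0 1 0 0
0 0 1 0
1 0 1 0

After press 3 at (1,1):
1 0 0 1
1 0 1 0
0 1 1 0
1 0 1 0

After press 4 at (2,2):
1 0 0 1
1 0 0 0
0 0 0 1
1 0 0 0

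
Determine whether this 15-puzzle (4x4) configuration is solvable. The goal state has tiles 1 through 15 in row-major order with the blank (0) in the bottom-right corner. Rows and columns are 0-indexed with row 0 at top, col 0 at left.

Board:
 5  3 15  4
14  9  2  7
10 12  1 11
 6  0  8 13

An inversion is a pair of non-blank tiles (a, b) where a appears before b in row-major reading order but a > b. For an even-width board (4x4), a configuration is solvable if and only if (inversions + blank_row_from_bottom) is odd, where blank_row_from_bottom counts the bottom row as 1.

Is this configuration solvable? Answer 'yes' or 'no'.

Inversions: 47
Blank is in row 3 (0-indexed from top), which is row 1 counting from the bottom (bottom = 1).
47 + 1 = 48, which is even, so the puzzle is not solvable.

Answer: no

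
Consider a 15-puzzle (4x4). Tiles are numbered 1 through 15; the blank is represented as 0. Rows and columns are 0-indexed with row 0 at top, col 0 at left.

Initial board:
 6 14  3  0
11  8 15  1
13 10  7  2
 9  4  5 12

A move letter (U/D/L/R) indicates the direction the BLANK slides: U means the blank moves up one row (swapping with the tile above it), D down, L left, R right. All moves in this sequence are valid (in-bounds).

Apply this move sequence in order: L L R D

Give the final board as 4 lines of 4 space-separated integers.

After move 1 (L):
 6 14  0  3
11  8 15  1
13 10  7  2
 9  4  5 12

After move 2 (L):
 6  0 14  3
11  8 15  1
13 10  7  2
 9  4  5 12

After move 3 (R):
 6 14  0  3
11  8 15  1
13 10  7  2
 9  4  5 12

After move 4 (D):
 6 14 15  3
11  8  0  1
13 10  7  2
 9  4  5 12

Answer:  6 14 15  3
11  8  0  1
13 10  7  2
 9  4  5 12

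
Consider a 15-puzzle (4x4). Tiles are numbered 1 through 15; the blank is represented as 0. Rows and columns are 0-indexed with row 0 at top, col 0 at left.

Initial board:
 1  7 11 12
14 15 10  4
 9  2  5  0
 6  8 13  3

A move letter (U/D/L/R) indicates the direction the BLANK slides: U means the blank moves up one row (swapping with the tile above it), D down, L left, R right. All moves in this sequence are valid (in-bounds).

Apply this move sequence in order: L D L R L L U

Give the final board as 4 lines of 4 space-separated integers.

Answer:  1  7 11 12
14 15 10  4
 0  2 13  5
 9  6  8  3

Derivation:
After move 1 (L):
 1  7 11 12
14 15 10  4
 9  2  0  5
 6  8 13  3

After move 2 (D):
 1  7 11 12
14 15 10  4
 9  2 13  5
 6  8  0  3

After move 3 (L):
 1  7 11 12
14 15 10  4
 9  2 13  5
 6  0  8  3

After move 4 (R):
 1  7 11 12
14 15 10  4
 9  2 13  5
 6  8  0  3

After move 5 (L):
 1  7 11 12
14 15 10  4
 9  2 13  5
 6  0  8  3

After move 6 (L):
 1  7 11 12
14 15 10  4
 9  2 13  5
 0  6  8  3

After move 7 (U):
 1  7 11 12
14 15 10  4
 0  2 13  5
 9  6  8  3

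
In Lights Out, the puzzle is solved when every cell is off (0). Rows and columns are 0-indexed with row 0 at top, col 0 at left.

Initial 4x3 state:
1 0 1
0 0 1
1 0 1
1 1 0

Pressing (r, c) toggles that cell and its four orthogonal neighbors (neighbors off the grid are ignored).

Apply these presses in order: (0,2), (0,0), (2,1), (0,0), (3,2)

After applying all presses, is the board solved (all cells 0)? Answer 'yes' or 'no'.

Answer: no

Derivation:
After press 1 at (0,2):
1 1 0
0 0 0
1 0 1
1 1 0

After press 2 at (0,0):
0 0 0
1 0 0
1 0 1
1 1 0

After press 3 at (2,1):
0 0 0
1 1 0
0 1 0
1 0 0

After press 4 at (0,0):
1 1 0
0 1 0
0 1 0
1 0 0

After press 5 at (3,2):
1 1 0
0 1 0
0 1 1
1 1 1

Lights still on: 8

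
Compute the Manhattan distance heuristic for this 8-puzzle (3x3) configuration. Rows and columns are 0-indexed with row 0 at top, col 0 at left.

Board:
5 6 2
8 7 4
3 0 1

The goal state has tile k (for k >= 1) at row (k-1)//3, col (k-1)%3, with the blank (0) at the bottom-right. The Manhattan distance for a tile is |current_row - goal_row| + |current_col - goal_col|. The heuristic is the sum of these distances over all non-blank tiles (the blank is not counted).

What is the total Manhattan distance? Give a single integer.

Answer: 19

Derivation:
Tile 5: (0,0)->(1,1) = 2
Tile 6: (0,1)->(1,2) = 2
Tile 2: (0,2)->(0,1) = 1
Tile 8: (1,0)->(2,1) = 2
Tile 7: (1,1)->(2,0) = 2
Tile 4: (1,2)->(1,0) = 2
Tile 3: (2,0)->(0,2) = 4
Tile 1: (2,2)->(0,0) = 4
Sum: 2 + 2 + 1 + 2 + 2 + 2 + 4 + 4 = 19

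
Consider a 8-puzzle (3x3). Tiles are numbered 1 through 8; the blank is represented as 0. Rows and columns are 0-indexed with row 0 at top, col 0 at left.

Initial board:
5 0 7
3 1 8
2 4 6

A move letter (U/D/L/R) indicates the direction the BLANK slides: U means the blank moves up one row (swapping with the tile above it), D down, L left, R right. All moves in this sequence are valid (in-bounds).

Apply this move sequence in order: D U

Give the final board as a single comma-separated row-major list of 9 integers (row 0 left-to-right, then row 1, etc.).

Answer: 5, 0, 7, 3, 1, 8, 2, 4, 6

Derivation:
After move 1 (D):
5 1 7
3 0 8
2 4 6

After move 2 (U):
5 0 7
3 1 8
2 4 6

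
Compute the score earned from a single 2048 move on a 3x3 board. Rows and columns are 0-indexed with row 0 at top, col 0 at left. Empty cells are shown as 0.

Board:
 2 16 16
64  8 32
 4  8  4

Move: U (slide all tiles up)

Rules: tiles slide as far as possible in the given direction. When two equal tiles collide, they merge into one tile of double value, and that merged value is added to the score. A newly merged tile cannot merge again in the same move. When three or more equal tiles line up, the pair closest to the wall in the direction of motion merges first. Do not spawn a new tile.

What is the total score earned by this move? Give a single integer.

Slide up:
col 0: [2, 64, 4] -> [2, 64, 4]  score +0 (running 0)
col 1: [16, 8, 8] -> [16, 16, 0]  score +16 (running 16)
col 2: [16, 32, 4] -> [16, 32, 4]  score +0 (running 16)
Board after move:
 2 16 16
64 16 32
 4  0  4

Answer: 16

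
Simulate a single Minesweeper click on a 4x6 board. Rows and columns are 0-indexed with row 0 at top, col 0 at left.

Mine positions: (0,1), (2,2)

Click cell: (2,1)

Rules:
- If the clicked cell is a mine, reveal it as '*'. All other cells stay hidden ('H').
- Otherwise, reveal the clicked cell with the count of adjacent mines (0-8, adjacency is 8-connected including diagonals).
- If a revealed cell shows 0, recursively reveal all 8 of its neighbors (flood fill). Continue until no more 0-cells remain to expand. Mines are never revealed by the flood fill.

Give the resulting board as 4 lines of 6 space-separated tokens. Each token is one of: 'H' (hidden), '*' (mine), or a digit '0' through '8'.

H H H H H H
H H H H H H
H 1 H H H H
H H H H H H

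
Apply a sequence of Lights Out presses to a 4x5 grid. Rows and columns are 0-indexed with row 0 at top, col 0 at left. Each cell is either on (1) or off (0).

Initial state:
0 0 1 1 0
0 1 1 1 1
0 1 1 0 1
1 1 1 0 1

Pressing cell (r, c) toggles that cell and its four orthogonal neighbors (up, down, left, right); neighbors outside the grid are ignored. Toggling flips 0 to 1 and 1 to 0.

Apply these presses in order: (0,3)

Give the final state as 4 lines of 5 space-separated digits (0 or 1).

Answer: 0 0 0 0 1
0 1 1 0 1
0 1 1 0 1
1 1 1 0 1

Derivation:
After press 1 at (0,3):
0 0 0 0 1
0 1 1 0 1
0 1 1 0 1
1 1 1 0 1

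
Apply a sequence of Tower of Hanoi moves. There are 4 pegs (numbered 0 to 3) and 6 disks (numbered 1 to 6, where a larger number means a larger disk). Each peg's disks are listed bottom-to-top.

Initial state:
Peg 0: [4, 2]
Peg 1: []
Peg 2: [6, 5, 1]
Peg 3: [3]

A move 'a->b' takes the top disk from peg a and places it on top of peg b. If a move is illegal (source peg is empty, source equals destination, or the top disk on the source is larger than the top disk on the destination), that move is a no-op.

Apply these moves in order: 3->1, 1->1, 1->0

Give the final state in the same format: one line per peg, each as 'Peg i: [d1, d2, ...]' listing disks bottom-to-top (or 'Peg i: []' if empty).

After move 1 (3->1):
Peg 0: [4, 2]
Peg 1: [3]
Peg 2: [6, 5, 1]
Peg 3: []

After move 2 (1->1):
Peg 0: [4, 2]
Peg 1: [3]
Peg 2: [6, 5, 1]
Peg 3: []

After move 3 (1->0):
Peg 0: [4, 2]
Peg 1: [3]
Peg 2: [6, 5, 1]
Peg 3: []

Answer: Peg 0: [4, 2]
Peg 1: [3]
Peg 2: [6, 5, 1]
Peg 3: []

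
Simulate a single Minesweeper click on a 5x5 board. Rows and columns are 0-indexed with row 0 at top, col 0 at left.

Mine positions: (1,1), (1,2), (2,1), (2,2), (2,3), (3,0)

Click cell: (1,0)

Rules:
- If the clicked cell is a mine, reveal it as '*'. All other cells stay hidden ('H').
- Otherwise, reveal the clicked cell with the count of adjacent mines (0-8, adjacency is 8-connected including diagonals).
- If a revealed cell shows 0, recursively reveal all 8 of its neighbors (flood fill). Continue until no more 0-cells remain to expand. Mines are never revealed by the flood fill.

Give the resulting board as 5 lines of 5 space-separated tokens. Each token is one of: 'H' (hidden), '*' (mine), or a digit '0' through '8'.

H H H H H
2 H H H H
H H H H H
H H H H H
H H H H H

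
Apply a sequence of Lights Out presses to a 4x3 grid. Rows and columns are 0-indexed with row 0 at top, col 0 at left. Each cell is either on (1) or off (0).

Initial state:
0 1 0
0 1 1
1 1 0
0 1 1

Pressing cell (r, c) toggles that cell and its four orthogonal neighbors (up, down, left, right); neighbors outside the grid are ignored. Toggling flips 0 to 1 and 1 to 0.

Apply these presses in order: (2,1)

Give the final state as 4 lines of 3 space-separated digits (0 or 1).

Answer: 0 1 0
0 0 1
0 0 1
0 0 1

Derivation:
After press 1 at (2,1):
0 1 0
0 0 1
0 0 1
0 0 1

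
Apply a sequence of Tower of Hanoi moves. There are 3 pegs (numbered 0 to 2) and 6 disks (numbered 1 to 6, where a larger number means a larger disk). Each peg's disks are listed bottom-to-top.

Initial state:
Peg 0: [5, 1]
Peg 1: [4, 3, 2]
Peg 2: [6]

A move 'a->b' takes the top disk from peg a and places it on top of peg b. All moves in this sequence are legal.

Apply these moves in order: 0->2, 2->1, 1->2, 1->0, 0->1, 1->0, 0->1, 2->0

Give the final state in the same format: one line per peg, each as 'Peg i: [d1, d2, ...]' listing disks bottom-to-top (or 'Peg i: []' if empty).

Answer: Peg 0: [5, 1]
Peg 1: [4, 3, 2]
Peg 2: [6]

Derivation:
After move 1 (0->2):
Peg 0: [5]
Peg 1: [4, 3, 2]
Peg 2: [6, 1]

After move 2 (2->1):
Peg 0: [5]
Peg 1: [4, 3, 2, 1]
Peg 2: [6]

After move 3 (1->2):
Peg 0: [5]
Peg 1: [4, 3, 2]
Peg 2: [6, 1]

After move 4 (1->0):
Peg 0: [5, 2]
Peg 1: [4, 3]
Peg 2: [6, 1]

After move 5 (0->1):
Peg 0: [5]
Peg 1: [4, 3, 2]
Peg 2: [6, 1]

After move 6 (1->0):
Peg 0: [5, 2]
Peg 1: [4, 3]
Peg 2: [6, 1]

After move 7 (0->1):
Peg 0: [5]
Peg 1: [4, 3, 2]
Peg 2: [6, 1]

After move 8 (2->0):
Peg 0: [5, 1]
Peg 1: [4, 3, 2]
Peg 2: [6]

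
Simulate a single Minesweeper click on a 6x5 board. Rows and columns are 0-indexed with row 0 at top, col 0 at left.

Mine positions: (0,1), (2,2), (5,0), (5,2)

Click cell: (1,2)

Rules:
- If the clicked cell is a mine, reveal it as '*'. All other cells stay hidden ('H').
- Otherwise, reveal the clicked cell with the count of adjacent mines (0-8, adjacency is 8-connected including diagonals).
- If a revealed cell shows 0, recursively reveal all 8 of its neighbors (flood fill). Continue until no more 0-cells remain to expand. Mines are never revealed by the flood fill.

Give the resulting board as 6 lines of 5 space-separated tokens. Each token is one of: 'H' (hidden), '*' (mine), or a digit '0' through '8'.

H H H H H
H H 2 H H
H H H H H
H H H H H
H H H H H
H H H H H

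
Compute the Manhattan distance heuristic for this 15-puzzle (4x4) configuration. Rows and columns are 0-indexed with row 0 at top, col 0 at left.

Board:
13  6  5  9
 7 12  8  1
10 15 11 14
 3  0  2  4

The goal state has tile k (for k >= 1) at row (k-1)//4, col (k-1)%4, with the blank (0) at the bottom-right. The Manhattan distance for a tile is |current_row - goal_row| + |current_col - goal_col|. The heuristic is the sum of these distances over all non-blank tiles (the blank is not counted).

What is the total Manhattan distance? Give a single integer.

Answer: 40

Derivation:
Tile 13: (0,0)->(3,0) = 3
Tile 6: (0,1)->(1,1) = 1
Tile 5: (0,2)->(1,0) = 3
Tile 9: (0,3)->(2,0) = 5
Tile 7: (1,0)->(1,2) = 2
Tile 12: (1,1)->(2,3) = 3
Tile 8: (1,2)->(1,3) = 1
Tile 1: (1,3)->(0,0) = 4
Tile 10: (2,0)->(2,1) = 1
Tile 15: (2,1)->(3,2) = 2
Tile 11: (2,2)->(2,2) = 0
Tile 14: (2,3)->(3,1) = 3
Tile 3: (3,0)->(0,2) = 5
Tile 2: (3,2)->(0,1) = 4
Tile 4: (3,3)->(0,3) = 3
Sum: 3 + 1 + 3 + 5 + 2 + 3 + 1 + 4 + 1 + 2 + 0 + 3 + 5 + 4 + 3 = 40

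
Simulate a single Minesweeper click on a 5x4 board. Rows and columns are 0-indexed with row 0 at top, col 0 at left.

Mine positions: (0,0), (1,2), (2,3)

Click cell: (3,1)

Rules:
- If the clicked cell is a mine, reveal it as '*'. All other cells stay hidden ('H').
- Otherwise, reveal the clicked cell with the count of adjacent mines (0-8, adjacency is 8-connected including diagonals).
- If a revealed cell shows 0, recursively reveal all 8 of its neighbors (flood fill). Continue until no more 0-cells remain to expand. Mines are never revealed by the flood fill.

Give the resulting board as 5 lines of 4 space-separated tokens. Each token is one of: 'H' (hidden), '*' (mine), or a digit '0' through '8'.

H H H H
1 2 H H
0 1 2 H
0 0 1 1
0 0 0 0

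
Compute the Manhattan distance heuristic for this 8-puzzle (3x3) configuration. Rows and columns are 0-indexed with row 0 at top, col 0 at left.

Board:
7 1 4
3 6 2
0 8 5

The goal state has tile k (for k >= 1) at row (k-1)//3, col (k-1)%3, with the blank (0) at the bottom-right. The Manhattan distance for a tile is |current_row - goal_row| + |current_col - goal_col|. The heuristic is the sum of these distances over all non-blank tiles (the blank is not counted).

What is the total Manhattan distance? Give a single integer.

Answer: 14

Derivation:
Tile 7: at (0,0), goal (2,0), distance |0-2|+|0-0| = 2
Tile 1: at (0,1), goal (0,0), distance |0-0|+|1-0| = 1
Tile 4: at (0,2), goal (1,0), distance |0-1|+|2-0| = 3
Tile 3: at (1,0), goal (0,2), distance |1-0|+|0-2| = 3
Tile 6: at (1,1), goal (1,2), distance |1-1|+|1-2| = 1
Tile 2: at (1,2), goal (0,1), distance |1-0|+|2-1| = 2
Tile 8: at (2,1), goal (2,1), distance |2-2|+|1-1| = 0
Tile 5: at (2,2), goal (1,1), distance |2-1|+|2-1| = 2
Sum: 2 + 1 + 3 + 3 + 1 + 2 + 0 + 2 = 14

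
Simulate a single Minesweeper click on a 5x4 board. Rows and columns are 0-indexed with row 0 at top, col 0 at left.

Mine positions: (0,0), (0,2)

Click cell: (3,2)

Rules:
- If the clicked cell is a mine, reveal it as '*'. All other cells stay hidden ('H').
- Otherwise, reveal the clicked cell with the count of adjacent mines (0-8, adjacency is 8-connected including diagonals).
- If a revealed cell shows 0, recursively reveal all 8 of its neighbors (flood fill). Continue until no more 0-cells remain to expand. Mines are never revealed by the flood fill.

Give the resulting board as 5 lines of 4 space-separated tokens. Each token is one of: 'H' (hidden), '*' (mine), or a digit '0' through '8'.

H H H H
1 2 1 1
0 0 0 0
0 0 0 0
0 0 0 0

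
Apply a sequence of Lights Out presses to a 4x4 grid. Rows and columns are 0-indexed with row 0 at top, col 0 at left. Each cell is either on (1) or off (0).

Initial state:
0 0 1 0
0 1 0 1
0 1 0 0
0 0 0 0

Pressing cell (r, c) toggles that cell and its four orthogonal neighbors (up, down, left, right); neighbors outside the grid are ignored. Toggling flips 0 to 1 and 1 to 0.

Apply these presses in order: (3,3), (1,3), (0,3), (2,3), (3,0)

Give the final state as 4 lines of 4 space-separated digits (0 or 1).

Answer: 0 0 0 0
0 1 1 0
1 1 1 1
1 1 1 0

Derivation:
After press 1 at (3,3):
0 0 1 0
0 1 0 1
0 1 0 1
0 0 1 1

After press 2 at (1,3):
0 0 1 1
0 1 1 0
0 1 0 0
0 0 1 1

After press 3 at (0,3):
0 0 0 0
0 1 1 1
0 1 0 0
0 0 1 1

After press 4 at (2,3):
0 0 0 0
0 1 1 0
0 1 1 1
0 0 1 0

After press 5 at (3,0):
0 0 0 0
0 1 1 0
1 1 1 1
1 1 1 0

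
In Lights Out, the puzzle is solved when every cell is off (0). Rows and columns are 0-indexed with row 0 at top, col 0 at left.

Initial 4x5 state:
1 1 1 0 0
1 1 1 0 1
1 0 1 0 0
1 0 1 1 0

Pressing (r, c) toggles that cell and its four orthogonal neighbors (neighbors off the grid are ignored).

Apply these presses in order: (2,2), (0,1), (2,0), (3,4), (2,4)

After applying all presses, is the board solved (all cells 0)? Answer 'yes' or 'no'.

Answer: yes

Derivation:
After press 1 at (2,2):
1 1 1 0 0
1 1 0 0 1
1 1 0 1 0
1 0 0 1 0

After press 2 at (0,1):
0 0 0 0 0
1 0 0 0 1
1 1 0 1 0
1 0 0 1 0

After press 3 at (2,0):
0 0 0 0 0
0 0 0 0 1
0 0 0 1 0
0 0 0 1 0

After press 4 at (3,4):
0 0 0 0 0
0 0 0 0 1
0 0 0 1 1
0 0 0 0 1

After press 5 at (2,4):
0 0 0 0 0
0 0 0 0 0
0 0 0 0 0
0 0 0 0 0

Lights still on: 0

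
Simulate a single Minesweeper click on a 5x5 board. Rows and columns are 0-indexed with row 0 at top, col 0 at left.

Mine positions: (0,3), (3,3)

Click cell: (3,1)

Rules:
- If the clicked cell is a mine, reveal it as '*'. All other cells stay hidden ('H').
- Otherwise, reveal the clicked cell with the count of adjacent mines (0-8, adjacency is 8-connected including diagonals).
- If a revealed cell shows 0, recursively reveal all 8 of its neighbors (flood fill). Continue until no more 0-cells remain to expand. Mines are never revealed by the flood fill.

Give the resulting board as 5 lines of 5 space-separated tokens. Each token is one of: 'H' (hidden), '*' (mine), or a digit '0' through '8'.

0 0 1 H H
0 0 1 H H
0 0 1 H H
0 0 1 H H
0 0 1 H H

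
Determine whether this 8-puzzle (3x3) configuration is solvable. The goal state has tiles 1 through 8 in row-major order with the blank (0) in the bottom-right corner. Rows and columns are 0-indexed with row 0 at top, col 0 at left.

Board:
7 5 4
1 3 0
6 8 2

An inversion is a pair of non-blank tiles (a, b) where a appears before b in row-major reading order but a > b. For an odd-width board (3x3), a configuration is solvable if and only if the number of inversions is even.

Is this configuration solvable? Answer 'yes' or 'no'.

Answer: yes

Derivation:
Inversions (pairs i<j in row-major order where tile[i] > tile[j] > 0): 16
16 is even, so the puzzle is solvable.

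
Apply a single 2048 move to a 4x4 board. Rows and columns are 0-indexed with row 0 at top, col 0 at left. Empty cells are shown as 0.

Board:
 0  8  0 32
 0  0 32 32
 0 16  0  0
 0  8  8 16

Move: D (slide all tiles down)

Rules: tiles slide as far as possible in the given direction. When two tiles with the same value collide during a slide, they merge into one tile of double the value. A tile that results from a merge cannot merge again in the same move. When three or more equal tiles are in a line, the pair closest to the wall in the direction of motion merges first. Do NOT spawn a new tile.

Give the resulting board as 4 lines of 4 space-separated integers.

Slide down:
col 0: [0, 0, 0, 0] -> [0, 0, 0, 0]
col 1: [8, 0, 16, 8] -> [0, 8, 16, 8]
col 2: [0, 32, 0, 8] -> [0, 0, 32, 8]
col 3: [32, 32, 0, 16] -> [0, 0, 64, 16]

Answer:  0  0  0  0
 0  8  0  0
 0 16 32 64
 0  8  8 16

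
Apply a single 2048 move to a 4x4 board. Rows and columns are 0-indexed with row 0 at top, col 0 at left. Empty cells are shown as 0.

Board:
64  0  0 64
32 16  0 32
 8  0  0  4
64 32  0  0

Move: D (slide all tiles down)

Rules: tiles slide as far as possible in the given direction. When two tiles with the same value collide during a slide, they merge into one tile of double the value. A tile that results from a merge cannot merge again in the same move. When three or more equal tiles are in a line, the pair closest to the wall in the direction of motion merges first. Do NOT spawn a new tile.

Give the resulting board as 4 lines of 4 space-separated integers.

Answer: 64  0  0  0
32  0  0 64
 8 16  0 32
64 32  0  4

Derivation:
Slide down:
col 0: [64, 32, 8, 64] -> [64, 32, 8, 64]
col 1: [0, 16, 0, 32] -> [0, 0, 16, 32]
col 2: [0, 0, 0, 0] -> [0, 0, 0, 0]
col 3: [64, 32, 4, 0] -> [0, 64, 32, 4]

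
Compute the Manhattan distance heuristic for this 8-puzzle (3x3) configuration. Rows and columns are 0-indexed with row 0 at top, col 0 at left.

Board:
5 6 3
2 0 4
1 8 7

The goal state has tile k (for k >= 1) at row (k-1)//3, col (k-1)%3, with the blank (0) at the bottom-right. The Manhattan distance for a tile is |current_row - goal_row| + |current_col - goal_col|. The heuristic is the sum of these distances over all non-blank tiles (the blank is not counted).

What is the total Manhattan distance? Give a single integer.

Answer: 12

Derivation:
Tile 5: (0,0)->(1,1) = 2
Tile 6: (0,1)->(1,2) = 2
Tile 3: (0,2)->(0,2) = 0
Tile 2: (1,0)->(0,1) = 2
Tile 4: (1,2)->(1,0) = 2
Tile 1: (2,0)->(0,0) = 2
Tile 8: (2,1)->(2,1) = 0
Tile 7: (2,2)->(2,0) = 2
Sum: 2 + 2 + 0 + 2 + 2 + 2 + 0 + 2 = 12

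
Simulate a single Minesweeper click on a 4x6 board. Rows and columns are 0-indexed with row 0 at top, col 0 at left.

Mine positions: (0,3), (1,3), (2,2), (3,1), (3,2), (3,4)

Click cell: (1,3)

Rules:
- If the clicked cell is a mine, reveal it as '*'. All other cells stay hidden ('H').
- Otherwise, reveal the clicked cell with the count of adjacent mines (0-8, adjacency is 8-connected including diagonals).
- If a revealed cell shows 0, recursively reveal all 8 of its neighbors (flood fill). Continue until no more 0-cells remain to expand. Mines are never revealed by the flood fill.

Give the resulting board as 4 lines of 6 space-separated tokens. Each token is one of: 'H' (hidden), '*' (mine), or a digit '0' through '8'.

H H H H H H
H H H * H H
H H H H H H
H H H H H H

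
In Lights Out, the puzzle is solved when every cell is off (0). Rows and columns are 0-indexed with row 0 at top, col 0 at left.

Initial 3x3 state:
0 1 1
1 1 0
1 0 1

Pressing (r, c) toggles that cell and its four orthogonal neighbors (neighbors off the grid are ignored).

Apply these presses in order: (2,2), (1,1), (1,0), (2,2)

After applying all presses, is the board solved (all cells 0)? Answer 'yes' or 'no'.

Answer: no

Derivation:
After press 1 at (2,2):
0 1 1
1 1 1
1 1 0

After press 2 at (1,1):
0 0 1
0 0 0
1 0 0

After press 3 at (1,0):
1 0 1
1 1 0
0 0 0

After press 4 at (2,2):
1 0 1
1 1 1
0 1 1

Lights still on: 7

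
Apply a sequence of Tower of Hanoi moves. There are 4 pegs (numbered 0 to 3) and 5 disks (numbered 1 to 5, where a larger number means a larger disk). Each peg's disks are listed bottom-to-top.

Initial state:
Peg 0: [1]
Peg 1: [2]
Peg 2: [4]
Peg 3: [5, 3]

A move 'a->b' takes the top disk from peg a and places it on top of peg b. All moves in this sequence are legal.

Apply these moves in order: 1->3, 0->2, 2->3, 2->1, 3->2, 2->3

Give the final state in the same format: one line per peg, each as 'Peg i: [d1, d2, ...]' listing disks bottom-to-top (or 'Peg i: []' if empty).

Answer: Peg 0: []
Peg 1: [4]
Peg 2: []
Peg 3: [5, 3, 2, 1]

Derivation:
After move 1 (1->3):
Peg 0: [1]
Peg 1: []
Peg 2: [4]
Peg 3: [5, 3, 2]

After move 2 (0->2):
Peg 0: []
Peg 1: []
Peg 2: [4, 1]
Peg 3: [5, 3, 2]

After move 3 (2->3):
Peg 0: []
Peg 1: []
Peg 2: [4]
Peg 3: [5, 3, 2, 1]

After move 4 (2->1):
Peg 0: []
Peg 1: [4]
Peg 2: []
Peg 3: [5, 3, 2, 1]

After move 5 (3->2):
Peg 0: []
Peg 1: [4]
Peg 2: [1]
Peg 3: [5, 3, 2]

After move 6 (2->3):
Peg 0: []
Peg 1: [4]
Peg 2: []
Peg 3: [5, 3, 2, 1]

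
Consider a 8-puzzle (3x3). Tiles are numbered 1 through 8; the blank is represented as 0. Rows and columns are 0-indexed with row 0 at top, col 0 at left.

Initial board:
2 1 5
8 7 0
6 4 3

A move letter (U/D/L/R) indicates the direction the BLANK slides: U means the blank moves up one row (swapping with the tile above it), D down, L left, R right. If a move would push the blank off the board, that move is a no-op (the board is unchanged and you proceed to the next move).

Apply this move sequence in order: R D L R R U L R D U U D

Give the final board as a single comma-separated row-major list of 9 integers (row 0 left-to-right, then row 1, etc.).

Answer: 2, 1, 5, 8, 7, 0, 6, 4, 3

Derivation:
After move 1 (R):
2 1 5
8 7 0
6 4 3

After move 2 (D):
2 1 5
8 7 3
6 4 0

After move 3 (L):
2 1 5
8 7 3
6 0 4

After move 4 (R):
2 1 5
8 7 3
6 4 0

After move 5 (R):
2 1 5
8 7 3
6 4 0

After move 6 (U):
2 1 5
8 7 0
6 4 3

After move 7 (L):
2 1 5
8 0 7
6 4 3

After move 8 (R):
2 1 5
8 7 0
6 4 3

After move 9 (D):
2 1 5
8 7 3
6 4 0

After move 10 (U):
2 1 5
8 7 0
6 4 3

After move 11 (U):
2 1 0
8 7 5
6 4 3

After move 12 (D):
2 1 5
8 7 0
6 4 3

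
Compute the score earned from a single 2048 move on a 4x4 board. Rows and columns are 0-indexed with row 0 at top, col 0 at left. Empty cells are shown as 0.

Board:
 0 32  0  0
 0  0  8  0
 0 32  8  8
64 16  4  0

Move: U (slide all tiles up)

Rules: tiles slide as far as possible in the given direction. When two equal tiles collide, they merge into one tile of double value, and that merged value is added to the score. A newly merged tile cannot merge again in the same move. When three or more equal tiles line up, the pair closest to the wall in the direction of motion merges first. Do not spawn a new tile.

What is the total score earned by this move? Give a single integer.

Answer: 80

Derivation:
Slide up:
col 0: [0, 0, 0, 64] -> [64, 0, 0, 0]  score +0 (running 0)
col 1: [32, 0, 32, 16] -> [64, 16, 0, 0]  score +64 (running 64)
col 2: [0, 8, 8, 4] -> [16, 4, 0, 0]  score +16 (running 80)
col 3: [0, 0, 8, 0] -> [8, 0, 0, 0]  score +0 (running 80)
Board after move:
64 64 16  8
 0 16  4  0
 0  0  0  0
 0  0  0  0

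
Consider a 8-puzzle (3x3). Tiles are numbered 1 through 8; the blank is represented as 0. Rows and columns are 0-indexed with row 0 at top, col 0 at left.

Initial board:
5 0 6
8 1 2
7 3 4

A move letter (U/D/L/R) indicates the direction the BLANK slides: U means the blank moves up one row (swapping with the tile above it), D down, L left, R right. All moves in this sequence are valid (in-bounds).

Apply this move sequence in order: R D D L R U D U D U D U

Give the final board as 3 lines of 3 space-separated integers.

Answer: 5 6 2
8 1 0
7 3 4

Derivation:
After move 1 (R):
5 6 0
8 1 2
7 3 4

After move 2 (D):
5 6 2
8 1 0
7 3 4

After move 3 (D):
5 6 2
8 1 4
7 3 0

After move 4 (L):
5 6 2
8 1 4
7 0 3

After move 5 (R):
5 6 2
8 1 4
7 3 0

After move 6 (U):
5 6 2
8 1 0
7 3 4

After move 7 (D):
5 6 2
8 1 4
7 3 0

After move 8 (U):
5 6 2
8 1 0
7 3 4

After move 9 (D):
5 6 2
8 1 4
7 3 0

After move 10 (U):
5 6 2
8 1 0
7 3 4

After move 11 (D):
5 6 2
8 1 4
7 3 0

After move 12 (U):
5 6 2
8 1 0
7 3 4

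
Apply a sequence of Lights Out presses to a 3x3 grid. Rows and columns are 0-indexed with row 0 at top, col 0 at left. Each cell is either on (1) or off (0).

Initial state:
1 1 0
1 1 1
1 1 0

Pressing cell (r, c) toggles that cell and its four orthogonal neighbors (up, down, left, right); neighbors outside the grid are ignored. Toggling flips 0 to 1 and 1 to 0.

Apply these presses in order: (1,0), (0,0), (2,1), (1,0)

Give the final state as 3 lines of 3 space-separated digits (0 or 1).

After press 1 at (1,0):
0 1 0
0 0 1
0 1 0

After press 2 at (0,0):
1 0 0
1 0 1
0 1 0

After press 3 at (2,1):
1 0 0
1 1 1
1 0 1

After press 4 at (1,0):
0 0 0
0 0 1
0 0 1

Answer: 0 0 0
0 0 1
0 0 1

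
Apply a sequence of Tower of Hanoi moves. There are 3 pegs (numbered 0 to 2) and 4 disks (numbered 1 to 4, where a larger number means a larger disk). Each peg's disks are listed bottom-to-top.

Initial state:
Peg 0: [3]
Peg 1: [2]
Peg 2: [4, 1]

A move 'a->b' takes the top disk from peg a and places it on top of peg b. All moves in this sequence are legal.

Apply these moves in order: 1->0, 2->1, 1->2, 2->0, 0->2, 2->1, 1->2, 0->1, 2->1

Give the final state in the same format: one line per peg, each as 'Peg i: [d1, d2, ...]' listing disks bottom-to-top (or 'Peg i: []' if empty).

Answer: Peg 0: [3]
Peg 1: [2, 1]
Peg 2: [4]

Derivation:
After move 1 (1->0):
Peg 0: [3, 2]
Peg 1: []
Peg 2: [4, 1]

After move 2 (2->1):
Peg 0: [3, 2]
Peg 1: [1]
Peg 2: [4]

After move 3 (1->2):
Peg 0: [3, 2]
Peg 1: []
Peg 2: [4, 1]

After move 4 (2->0):
Peg 0: [3, 2, 1]
Peg 1: []
Peg 2: [4]

After move 5 (0->2):
Peg 0: [3, 2]
Peg 1: []
Peg 2: [4, 1]

After move 6 (2->1):
Peg 0: [3, 2]
Peg 1: [1]
Peg 2: [4]

After move 7 (1->2):
Peg 0: [3, 2]
Peg 1: []
Peg 2: [4, 1]

After move 8 (0->1):
Peg 0: [3]
Peg 1: [2]
Peg 2: [4, 1]

After move 9 (2->1):
Peg 0: [3]
Peg 1: [2, 1]
Peg 2: [4]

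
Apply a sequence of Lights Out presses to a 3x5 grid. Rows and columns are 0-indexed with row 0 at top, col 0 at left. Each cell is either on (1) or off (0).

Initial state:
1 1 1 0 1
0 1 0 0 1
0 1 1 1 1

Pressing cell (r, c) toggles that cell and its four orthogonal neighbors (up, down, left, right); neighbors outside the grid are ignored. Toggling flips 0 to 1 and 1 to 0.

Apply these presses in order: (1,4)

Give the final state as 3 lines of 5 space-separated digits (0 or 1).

Answer: 1 1 1 0 0
0 1 0 1 0
0 1 1 1 0

Derivation:
After press 1 at (1,4):
1 1 1 0 0
0 1 0 1 0
0 1 1 1 0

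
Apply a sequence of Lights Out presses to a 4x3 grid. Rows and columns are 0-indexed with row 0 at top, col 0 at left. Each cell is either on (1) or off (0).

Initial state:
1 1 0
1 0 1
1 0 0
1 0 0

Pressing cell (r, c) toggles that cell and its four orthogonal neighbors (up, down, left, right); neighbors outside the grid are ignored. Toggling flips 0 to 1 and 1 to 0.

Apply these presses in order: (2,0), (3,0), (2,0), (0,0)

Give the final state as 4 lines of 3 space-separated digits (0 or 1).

Answer: 0 0 0
0 0 1
0 0 0
0 1 0

Derivation:
After press 1 at (2,0):
1 1 0
0 0 1
0 1 0
0 0 0

After press 2 at (3,0):
1 1 0
0 0 1
1 1 0
1 1 0

After press 3 at (2,0):
1 1 0
1 0 1
0 0 0
0 1 0

After press 4 at (0,0):
0 0 0
0 0 1
0 0 0
0 1 0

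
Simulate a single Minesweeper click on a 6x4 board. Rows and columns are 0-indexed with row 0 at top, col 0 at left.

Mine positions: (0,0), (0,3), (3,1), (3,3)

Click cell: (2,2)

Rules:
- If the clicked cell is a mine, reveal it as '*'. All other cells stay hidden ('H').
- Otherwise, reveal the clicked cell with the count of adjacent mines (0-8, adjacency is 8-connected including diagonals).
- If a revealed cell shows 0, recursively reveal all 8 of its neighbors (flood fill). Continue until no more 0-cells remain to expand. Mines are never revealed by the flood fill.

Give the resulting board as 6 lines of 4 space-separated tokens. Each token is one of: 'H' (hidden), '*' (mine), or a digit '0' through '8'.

H H H H
H H H H
H H 2 H
H H H H
H H H H
H H H H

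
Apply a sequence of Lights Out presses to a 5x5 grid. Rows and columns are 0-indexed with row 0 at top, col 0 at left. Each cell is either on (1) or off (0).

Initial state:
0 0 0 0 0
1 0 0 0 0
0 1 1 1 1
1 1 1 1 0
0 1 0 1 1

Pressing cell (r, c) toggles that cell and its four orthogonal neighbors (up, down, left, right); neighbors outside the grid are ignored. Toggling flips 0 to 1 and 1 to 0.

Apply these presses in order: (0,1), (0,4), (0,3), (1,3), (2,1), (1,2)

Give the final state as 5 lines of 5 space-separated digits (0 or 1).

Answer: 1 1 1 1 0
1 1 0 1 0
1 0 1 0 1
1 0 1 1 0
0 1 0 1 1

Derivation:
After press 1 at (0,1):
1 1 1 0 0
1 1 0 0 0
0 1 1 1 1
1 1 1 1 0
0 1 0 1 1

After press 2 at (0,4):
1 1 1 1 1
1 1 0 0 1
0 1 1 1 1
1 1 1 1 0
0 1 0 1 1

After press 3 at (0,3):
1 1 0 0 0
1 1 0 1 1
0 1 1 1 1
1 1 1 1 0
0 1 0 1 1

After press 4 at (1,3):
1 1 0 1 0
1 1 1 0 0
0 1 1 0 1
1 1 1 1 0
0 1 0 1 1

After press 5 at (2,1):
1 1 0 1 0
1 0 1 0 0
1 0 0 0 1
1 0 1 1 0
0 1 0 1 1

After press 6 at (1,2):
1 1 1 1 0
1 1 0 1 0
1 0 1 0 1
1 0 1 1 0
0 1 0 1 1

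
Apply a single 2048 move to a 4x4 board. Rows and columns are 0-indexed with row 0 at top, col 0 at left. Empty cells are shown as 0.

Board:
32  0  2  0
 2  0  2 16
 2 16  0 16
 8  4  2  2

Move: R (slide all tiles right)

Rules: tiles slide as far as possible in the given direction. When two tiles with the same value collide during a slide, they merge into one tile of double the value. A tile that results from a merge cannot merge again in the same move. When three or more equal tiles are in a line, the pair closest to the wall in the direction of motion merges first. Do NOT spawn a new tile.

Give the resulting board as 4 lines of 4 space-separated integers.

Answer:  0  0 32  2
 0  0  4 16
 0  0  2 32
 0  8  4  4

Derivation:
Slide right:
row 0: [32, 0, 2, 0] -> [0, 0, 32, 2]
row 1: [2, 0, 2, 16] -> [0, 0, 4, 16]
row 2: [2, 16, 0, 16] -> [0, 0, 2, 32]
row 3: [8, 4, 2, 2] -> [0, 8, 4, 4]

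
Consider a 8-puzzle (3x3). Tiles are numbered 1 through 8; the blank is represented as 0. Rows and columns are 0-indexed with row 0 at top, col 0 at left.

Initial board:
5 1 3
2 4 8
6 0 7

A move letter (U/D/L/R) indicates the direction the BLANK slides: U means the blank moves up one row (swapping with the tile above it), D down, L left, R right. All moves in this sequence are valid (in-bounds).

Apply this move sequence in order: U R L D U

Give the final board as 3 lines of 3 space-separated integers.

After move 1 (U):
5 1 3
2 0 8
6 4 7

After move 2 (R):
5 1 3
2 8 0
6 4 7

After move 3 (L):
5 1 3
2 0 8
6 4 7

After move 4 (D):
5 1 3
2 4 8
6 0 7

After move 5 (U):
5 1 3
2 0 8
6 4 7

Answer: 5 1 3
2 0 8
6 4 7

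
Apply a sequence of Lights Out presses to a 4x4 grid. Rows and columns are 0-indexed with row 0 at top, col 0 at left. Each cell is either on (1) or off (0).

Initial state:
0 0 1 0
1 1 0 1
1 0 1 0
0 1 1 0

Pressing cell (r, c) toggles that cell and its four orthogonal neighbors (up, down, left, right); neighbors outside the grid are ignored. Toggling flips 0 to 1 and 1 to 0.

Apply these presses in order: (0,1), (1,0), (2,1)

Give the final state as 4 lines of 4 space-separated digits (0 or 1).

Answer: 0 1 0 0
0 0 0 1
1 1 0 0
0 0 1 0

Derivation:
After press 1 at (0,1):
1 1 0 0
1 0 0 1
1 0 1 0
0 1 1 0

After press 2 at (1,0):
0 1 0 0
0 1 0 1
0 0 1 0
0 1 1 0

After press 3 at (2,1):
0 1 0 0
0 0 0 1
1 1 0 0
0 0 1 0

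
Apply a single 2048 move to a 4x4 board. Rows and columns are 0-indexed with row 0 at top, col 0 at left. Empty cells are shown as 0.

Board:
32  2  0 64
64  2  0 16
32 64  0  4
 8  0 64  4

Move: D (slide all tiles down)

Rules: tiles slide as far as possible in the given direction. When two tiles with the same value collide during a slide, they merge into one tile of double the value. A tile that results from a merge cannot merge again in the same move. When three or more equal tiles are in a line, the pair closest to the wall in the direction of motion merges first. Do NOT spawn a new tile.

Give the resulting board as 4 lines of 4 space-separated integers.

Answer: 32  0  0  0
64  0  0 64
32  4  0 16
 8 64 64  8

Derivation:
Slide down:
col 0: [32, 64, 32, 8] -> [32, 64, 32, 8]
col 1: [2, 2, 64, 0] -> [0, 0, 4, 64]
col 2: [0, 0, 0, 64] -> [0, 0, 0, 64]
col 3: [64, 16, 4, 4] -> [0, 64, 16, 8]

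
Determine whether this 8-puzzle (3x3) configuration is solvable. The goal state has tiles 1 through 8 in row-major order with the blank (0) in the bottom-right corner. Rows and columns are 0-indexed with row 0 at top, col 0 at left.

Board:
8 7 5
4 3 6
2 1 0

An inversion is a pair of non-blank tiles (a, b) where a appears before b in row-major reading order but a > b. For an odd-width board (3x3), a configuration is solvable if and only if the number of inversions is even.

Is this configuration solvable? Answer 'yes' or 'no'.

Answer: no

Derivation:
Inversions (pairs i<j in row-major order where tile[i] > tile[j] > 0): 25
25 is odd, so the puzzle is not solvable.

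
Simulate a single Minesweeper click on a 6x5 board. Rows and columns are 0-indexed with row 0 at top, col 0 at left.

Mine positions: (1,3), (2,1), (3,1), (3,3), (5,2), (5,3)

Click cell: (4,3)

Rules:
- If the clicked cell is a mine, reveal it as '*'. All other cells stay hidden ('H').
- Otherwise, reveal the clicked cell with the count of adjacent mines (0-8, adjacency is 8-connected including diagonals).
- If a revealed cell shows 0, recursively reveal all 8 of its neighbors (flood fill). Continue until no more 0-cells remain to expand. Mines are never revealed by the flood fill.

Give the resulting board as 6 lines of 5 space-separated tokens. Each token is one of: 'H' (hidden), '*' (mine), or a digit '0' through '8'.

H H H H H
H H H H H
H H H H H
H H H H H
H H H 3 H
H H H H H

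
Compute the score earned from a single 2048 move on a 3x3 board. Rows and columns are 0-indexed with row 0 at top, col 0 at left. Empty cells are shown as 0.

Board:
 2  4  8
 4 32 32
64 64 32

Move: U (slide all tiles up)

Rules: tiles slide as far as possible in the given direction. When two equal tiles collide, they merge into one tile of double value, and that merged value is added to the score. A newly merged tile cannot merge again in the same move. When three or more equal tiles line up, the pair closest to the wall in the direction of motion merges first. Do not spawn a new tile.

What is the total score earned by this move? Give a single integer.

Slide up:
col 0: [2, 4, 64] -> [2, 4, 64]  score +0 (running 0)
col 1: [4, 32, 64] -> [4, 32, 64]  score +0 (running 0)
col 2: [8, 32, 32] -> [8, 64, 0]  score +64 (running 64)
Board after move:
 2  4  8
 4 32 64
64 64  0

Answer: 64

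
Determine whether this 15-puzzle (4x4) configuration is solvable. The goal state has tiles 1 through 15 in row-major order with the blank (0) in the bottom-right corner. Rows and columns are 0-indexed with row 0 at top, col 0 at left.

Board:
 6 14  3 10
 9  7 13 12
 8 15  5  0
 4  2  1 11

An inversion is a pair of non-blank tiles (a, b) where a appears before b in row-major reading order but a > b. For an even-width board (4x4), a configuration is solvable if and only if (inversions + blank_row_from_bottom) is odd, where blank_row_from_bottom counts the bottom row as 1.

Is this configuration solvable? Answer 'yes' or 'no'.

Answer: no

Derivation:
Inversions: 64
Blank is in row 2 (0-indexed from top), which is row 2 counting from the bottom (bottom = 1).
64 + 2 = 66, which is even, so the puzzle is not solvable.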